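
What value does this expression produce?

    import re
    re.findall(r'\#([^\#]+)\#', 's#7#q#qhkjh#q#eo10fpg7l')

['7', 'qhkjh']

Matches: at [1:4] match '#7#', group 1 = '7'; at [5:12] match '#qhkjh#', group 1 = 'qhkjh'.
Because there's exactly one group, `findall` drops the full match and keeps group 1 from each hit.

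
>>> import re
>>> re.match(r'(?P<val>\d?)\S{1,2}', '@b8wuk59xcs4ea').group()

'@b'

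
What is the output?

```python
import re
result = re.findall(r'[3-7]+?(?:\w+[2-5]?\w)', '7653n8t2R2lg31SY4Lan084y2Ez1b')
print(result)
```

['7653n8t2R2lg31SY4Lan084y2Ez1b']

Pattern: one or more of a character in [3-7] (lazy); then one or more of a word character, then optionally a character in [2-5], then a word character (non-capturing group).
Scanning left to right: at [0:29] → '7653n8t2R2lg31SY4Lan084y2Ez1b'.
Since nothing is captured, `findall` lists the 1 matched substring directly.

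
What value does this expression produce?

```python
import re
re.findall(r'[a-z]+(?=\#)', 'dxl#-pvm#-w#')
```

['dxl', 'pvm', 'w']

The lookaround is zero-width — it requires the adjacent text to match without consuming it, so the asserted text isn't part of the match.
`findall` yields the raw match text (3 of them) because the pattern has no groups.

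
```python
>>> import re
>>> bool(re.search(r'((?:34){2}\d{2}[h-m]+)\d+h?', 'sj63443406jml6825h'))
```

The pattern matches the literal '34' repeated 2 times, then exactly 2 of a digit, then one or more of a character in [h-m] (captured); then one or more of a digit, then optionally the literal 'h'.
Here no position works, so the call returns None, and `bool(None)` is False.

False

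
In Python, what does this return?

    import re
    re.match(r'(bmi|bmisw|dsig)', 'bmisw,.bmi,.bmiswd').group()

'bmi'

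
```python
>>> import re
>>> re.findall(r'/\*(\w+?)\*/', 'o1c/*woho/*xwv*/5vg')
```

['xwv']

Matches: at [9:16] match '/*xwv*/', group 1 = 'xwv'.
One capturing group, so `findall` returns just the captured substring from the one match — 1 in all.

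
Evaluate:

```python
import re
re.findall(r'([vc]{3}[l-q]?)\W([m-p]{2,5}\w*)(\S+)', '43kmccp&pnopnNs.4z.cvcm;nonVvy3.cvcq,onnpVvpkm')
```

3 groups means the one result is a tuple of 3 captured strings — 1 here.

[('cvcm', 'nonVvy3', '.cvcq,onnpVvpkm')]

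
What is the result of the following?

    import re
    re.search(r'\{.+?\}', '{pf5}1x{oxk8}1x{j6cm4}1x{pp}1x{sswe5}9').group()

'{pf5}'

The match spans [0:5] → '{pf5}'.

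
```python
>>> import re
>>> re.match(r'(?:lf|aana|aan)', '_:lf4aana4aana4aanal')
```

None

With `match`, the pattern is implicitly anchored at the beginning.
Here the string doesn't start with a match, so the call returns None.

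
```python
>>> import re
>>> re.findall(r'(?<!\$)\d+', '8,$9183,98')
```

['8', '183', '98']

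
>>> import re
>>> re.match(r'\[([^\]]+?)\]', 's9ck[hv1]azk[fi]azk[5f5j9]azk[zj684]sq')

`re.match` only tries the pattern at the start of the string.
Here the string doesn't start with a match, so the call returns None.

None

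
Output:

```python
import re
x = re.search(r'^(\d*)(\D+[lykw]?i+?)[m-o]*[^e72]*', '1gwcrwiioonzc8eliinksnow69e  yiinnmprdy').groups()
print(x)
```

The match spans [0:14] → '1gwcrwiioonzc8'.
Captured: group 1 = '1', group 2 = 'gwcrwii'.

('1', 'gwcrwii')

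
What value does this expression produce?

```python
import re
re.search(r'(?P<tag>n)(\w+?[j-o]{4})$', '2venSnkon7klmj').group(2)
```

'Snkon7klmj'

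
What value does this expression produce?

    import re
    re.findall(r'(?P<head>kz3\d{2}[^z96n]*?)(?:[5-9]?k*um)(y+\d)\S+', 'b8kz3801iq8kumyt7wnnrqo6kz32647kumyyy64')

The pattern matches the literal 'kz3', then exactly 2 of a digit, then zero or more of any character except [z96n] (lazy) (captured as 'head'); then optionally a character in [5-9], then zero or more of the literal 'k', then the literal 'um' (non-capturing group); then one or more of a literal 'y', then a digit (captured); then one or more of a non-whitespace character.
The `?` after the quantifier makes it lazy — it takes as little as possible before letting the rest of the pattern try.
Matches: at [24:39] match 'kz32647kumyyy64', groups = ('kz3264', 'yyy6').
Multiple groups make `findall` return tuples — one 2-tuple for the one match.

[('kz3264', 'yyy6')]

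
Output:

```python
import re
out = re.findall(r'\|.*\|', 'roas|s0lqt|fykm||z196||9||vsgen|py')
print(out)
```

['|s0lqt|fykm||z196||9||vsgen|']

Matches: at [4:32] → '|s0lqt|fykm||z196||9||vsgen|'.
`findall` yields the raw match text (1 of them) because the pattern has no groups.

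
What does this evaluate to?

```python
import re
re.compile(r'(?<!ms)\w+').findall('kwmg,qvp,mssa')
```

A negative assertion filters positions out without eating any characters.
No capturing groups, so `findall` returns the 3 full match strings.

['kwmg', 'qvp', 'mssa']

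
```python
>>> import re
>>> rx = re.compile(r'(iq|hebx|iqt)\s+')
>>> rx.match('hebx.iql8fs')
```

None

`re.match` won't scan ahead — the pattern has to work from the very first character.
Here the string doesn't start with a match, so the call returns None.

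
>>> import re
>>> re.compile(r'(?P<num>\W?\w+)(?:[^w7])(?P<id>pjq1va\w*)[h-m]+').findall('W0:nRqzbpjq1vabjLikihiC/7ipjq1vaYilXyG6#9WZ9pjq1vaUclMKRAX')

[(':nRqz', 'pjq1vabjLikih'), ('/7', 'pjq1vaYi'), ('#9WZ', 'pjq1vaUc')]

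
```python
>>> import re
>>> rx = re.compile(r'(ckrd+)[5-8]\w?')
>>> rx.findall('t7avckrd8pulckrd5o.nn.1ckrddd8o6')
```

['ckrd', 'ckrd', 'ckrddd']

This matches the literal 'ckr', then one or more of the literal 'd' (captured); then a character in [5-8], then optionally a word character.
Matches: at [4:10] match 'ckrd8p', group 1 = 'ckrd'; at [12:18] match 'ckrd5o', group 1 = 'ckrd'; at [23:31] match 'ckrddd8o', group 1 = 'ckrddd'.
With a single group, `findall` returns only what that group captured — 3 items.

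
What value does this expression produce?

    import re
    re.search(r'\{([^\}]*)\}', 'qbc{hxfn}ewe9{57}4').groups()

('hxfn',)

Unlike `match`, `search` isn't anchored — it looks for the pattern anywhere in the string.
The match spans [3:9] → '{hxfn}'.
Captured: group 1 = 'hxfn'.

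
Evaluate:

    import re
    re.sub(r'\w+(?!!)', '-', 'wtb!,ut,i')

A negative assertion filters positions out without eating any characters.
Each match is replaced by '-'.

'-b!,-,-'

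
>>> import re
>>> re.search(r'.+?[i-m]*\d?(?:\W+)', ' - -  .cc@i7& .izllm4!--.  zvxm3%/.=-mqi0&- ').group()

This matches one or more of any character (lazy), then zero or more of a character in [i-m], then optionally a digit; then one or more of a non-word character (non-capturing group).
A non-greedy quantifier consumes as few characters as it can — just enough that the remainder of the pattern still matches from where it stops; whatever follows it matches normally.
`re.search` scans for the first position where the pattern succeeds.
The match spans [0:7] → ' - -  .'.

' - -  .'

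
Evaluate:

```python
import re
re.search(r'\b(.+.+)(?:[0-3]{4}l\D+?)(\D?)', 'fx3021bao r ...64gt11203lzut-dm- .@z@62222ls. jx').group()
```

'fx3021bao r ...64gt11203lzut-dm- .@z@62222ls.'

The pattern matches a word boundary (`\b`, zero-width); then one or more of any character, then one or more of any character (captured); then exactly 4 of a character in [0-3], then a literal 'l', then one or more of a non-digit (lazy) (non-capturing group); then optionally a non-digit (captured).
Lazy quantifiers expand one character at a time until the remainder of the pattern can match.
`re.search` tries every starting position until one works.
The match spans [0:45] → 'fx3021bao r ...64gt11203lzut-dm- .@z@62222ls.'.
Captured: group 1 = 'fx3021bao r ...64gt11203lzut-dm- .@z@6', group 2 = '.'.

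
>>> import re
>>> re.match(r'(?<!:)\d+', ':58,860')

None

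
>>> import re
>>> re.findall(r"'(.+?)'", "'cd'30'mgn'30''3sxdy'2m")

Walking the string: at [0:4] match "'cd'", group 1 = 'cd'; at [6:11] match "'mgn'", group 1 = 'mgn'; at [13:21] match "''3sxdy'", group 1 = "'3sxdy".
`findall` collects group 1 from each match (3 total).

['cd', 'mgn', "'3sxdy"]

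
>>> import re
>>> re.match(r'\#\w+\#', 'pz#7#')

None

`re.match` won't scan ahead — the pattern has to work from the very first character.
Here position 0 doesn't satisfy it, so the call returns None.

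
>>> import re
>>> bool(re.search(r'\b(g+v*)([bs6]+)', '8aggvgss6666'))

False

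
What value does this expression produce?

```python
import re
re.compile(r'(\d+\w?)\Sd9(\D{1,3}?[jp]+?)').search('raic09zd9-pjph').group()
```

'09zd9-p'

This matches one or more of a digit, then optionally a word character (captured); then a non-whitespace character, then the literal 'd9'; then 1 to 3 of a non-digit (lazy), then one or more of one of [jp] (lazy) (captured).
Because the quantifier is non-greedy, it stops expanding at the earliest point where the rest of the pattern can succeed.
Unlike `match`, `search` isn't anchored — it looks for the pattern anywhere in the string.
The match spans [4:11] → '09zd9-p'.
Captured: group 1 = '09', group 2 = '-p'.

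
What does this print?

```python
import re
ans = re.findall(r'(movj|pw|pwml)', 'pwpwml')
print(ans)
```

Branches in `(...|...)` are attempted left-to-right; the first branch that allows the whole pattern to succeed is taken.
Because there's exactly one group, `findall` drops the full match and keeps group 1 from each hit.

['pw', 'pw']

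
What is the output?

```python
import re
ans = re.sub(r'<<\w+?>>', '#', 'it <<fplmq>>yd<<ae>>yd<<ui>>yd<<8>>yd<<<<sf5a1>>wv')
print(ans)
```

it #yd#yd#yd#yd<<#wv

Matches: at [3:12] → '<<fplmq>>'; at [14:20] → '<<ae>>'; at [22:28] → '<<ui>>'; at [30:35] → '<<8>>'; at [39:48] → '<<sf5a1>>'.
`sub` substitutes '#' at each match site.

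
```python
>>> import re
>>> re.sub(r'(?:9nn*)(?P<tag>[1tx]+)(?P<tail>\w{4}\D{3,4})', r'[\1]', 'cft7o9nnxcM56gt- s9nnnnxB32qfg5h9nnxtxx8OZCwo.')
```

The pattern matches the literal '9n', then zero or more of the literal 'n' (non-capturing group); then one or more of one of [1tx] (captured as 'tag'); then exactly 4 of a word character, then 3 to 4 of a non-digit (captured as 'tail').
Matches: at [5:17] → '9nnxcM56gt- '; at [32:46] → '9nnxtxx8OZCwo.'.
`\1` in the replacement pulls in group 1's text for each match.

'cft7o[x]s9nnnnxB32qfg5h[xtxx]'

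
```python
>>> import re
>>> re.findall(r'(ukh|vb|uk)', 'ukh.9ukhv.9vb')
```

The regex engine tests alternatives in the order written; an earlier branch that matches wins even if a later one would match more.
`findall` collects group 1 from each match (3 total).

['ukh', 'ukh', 'vb']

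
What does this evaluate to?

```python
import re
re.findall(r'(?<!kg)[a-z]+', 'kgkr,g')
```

`(?!…)`/`(?<!…)` only lets a position through if the neighbouring text does NOT match; no characters are consumed.
Matches: at [0:4] → 'kgkr'; at [5:6] → 'g'.
`findall` yields the raw match text (2 of them) because the pattern has no groups.

['kgkr', 'g']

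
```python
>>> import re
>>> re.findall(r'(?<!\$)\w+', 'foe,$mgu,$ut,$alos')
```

The negative lookahead/lookbehind blocks any match where the forbidden context is present.
Scanning left to right: at [0:3] → 'foe'; at [6:8] → 'gu'; at [11:12] → 't'; at [15:18] → 'los'.
With no groups in the pattern, `findall` gives back each whole match — 4 here.

['foe', 'gu', 't', 'los']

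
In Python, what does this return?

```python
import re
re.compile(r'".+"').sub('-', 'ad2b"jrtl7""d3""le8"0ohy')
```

Matches: at [4:20] → '"jrtl7""d3""le8"'.
`sub` substitutes '-' at each match site.

'ad2b-0ohy'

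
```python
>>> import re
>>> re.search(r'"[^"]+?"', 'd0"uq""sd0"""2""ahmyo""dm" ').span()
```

`search` walks the string left to right and returns the first match it finds.
The match spans [2:6] → '"uq"'.

(2, 6)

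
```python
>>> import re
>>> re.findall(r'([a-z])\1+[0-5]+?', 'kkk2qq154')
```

['k', 'q']

`\1` is not a pattern — it's the concrete string captured by group 1, re-applied verbatim.
Walking the string: at [0:4] match 'kkk2', group 1 = 'k'; at [4:7] match 'qq1', group 1 = 'q'.
`findall` collects group 1 from each match (2 total).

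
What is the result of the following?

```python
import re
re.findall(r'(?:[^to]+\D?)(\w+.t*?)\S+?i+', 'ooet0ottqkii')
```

['0ottqk']

Pattern: one or more of any character except [to], then optionally a non-digit (non-capturing group); then one or more of a word character, then any character, then zero or more of a literal 't' (lazy) (captured); then one or more of a non-whitespace character (lazy); then one or more of a literal 'i'.
Because there's exactly one group, `findall` drops the full match and keeps group 1 from the one hit.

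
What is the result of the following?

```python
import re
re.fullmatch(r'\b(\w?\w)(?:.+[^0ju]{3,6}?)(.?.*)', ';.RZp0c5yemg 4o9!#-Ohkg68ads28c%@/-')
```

`fullmatch` succeeds only if the pattern covers the string from start to end.
Here the pattern can't cover the whole string, so the call returns None.

None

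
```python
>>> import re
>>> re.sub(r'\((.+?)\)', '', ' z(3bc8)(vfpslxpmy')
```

' z(vfpslxpmy'

Matches: at [2:8] → '(3bc8)'.
`sub` substitutes '' at each match site.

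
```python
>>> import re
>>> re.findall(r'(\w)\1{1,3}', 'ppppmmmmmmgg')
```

['p', 'm', 'm', 'g']

`\1` has to match the exact text group 1 already captured.
Because there's exactly one group, `findall` drops the full match and keeps group 1 from each hit.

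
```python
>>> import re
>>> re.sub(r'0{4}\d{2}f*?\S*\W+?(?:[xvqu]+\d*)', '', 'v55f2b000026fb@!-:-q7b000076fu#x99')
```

'v55f2b'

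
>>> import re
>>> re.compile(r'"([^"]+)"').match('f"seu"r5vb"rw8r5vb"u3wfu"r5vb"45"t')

None

`match` is anchored at position 0; if the pattern doesn't fit there, it returns None.
Here position 0 doesn't satisfy it, so the call returns None.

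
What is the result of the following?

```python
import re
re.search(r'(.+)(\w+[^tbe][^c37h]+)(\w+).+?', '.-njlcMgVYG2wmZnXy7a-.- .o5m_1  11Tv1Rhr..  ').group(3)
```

'hr'

The pattern matches one or more of any character (captured); then one or more of a word character, then any character except [tbe], then one or more of any character except [c37h] (captured); then one or more of a word character (captured); then one or more of any character (lazy).
`search` walks the string left to right and returns the first match it finds.
The match spans [0:41] → '.-njlcMgVYG2wmZnXy7a-.- .o5m_1  11Tv1Rhr.'.
Captured: group 1 = '.-njlcMgVYG2wmZnXy7a-.- .o5m_1  11T', group 2 = 'v1R', group 3 = 'hr'.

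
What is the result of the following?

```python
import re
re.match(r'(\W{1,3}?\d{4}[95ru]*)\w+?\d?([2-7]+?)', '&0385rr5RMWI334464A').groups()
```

('&0385rr5', '3')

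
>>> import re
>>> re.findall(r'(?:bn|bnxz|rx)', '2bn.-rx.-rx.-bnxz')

['bn', 'rx', 'rx', 'bn']

`|` is ordered: at each position the engine commits to the first alternative that works.
Since nothing is captured, `findall` lists the 4 matched substrings directly.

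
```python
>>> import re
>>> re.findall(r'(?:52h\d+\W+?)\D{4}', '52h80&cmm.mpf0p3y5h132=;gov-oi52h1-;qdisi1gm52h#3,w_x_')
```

['52h80&cmm.', '52h1-;qdi']

Pattern: the literal '52h', then one or more of a digit, then one or more of a non-word character (lazy) (non-capturing group); then exactly 4 of a non-digit.
Lazy quantifiers expand one character at a time until the remainder of the pattern can match.
Matches: at [0:10] → '52h80&cmm.'; at [30:39] → '52h1-;qdi'.
`findall` yields the raw match text (2 of them) because the pattern has no groups.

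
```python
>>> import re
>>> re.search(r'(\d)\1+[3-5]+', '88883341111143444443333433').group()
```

'8888334'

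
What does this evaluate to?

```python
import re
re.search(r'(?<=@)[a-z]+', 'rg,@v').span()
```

(4, 5)

The `(?=…)`/`(?<=…)` assertion just peeks at neighbouring text; it doesn't advance the match position.
Unlike `match`, `search` isn't anchored — it looks for the pattern anywhere in the string.
The match spans [4:5] → 'v'.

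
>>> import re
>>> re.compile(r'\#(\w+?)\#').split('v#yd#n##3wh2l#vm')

['v', 'yd', 'n#', '3wh2l', 'vm']

`re.split` interleaves the captured-group text with the surrounding fragments.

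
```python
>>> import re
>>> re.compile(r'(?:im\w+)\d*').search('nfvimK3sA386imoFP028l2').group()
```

'imK3sA386imoFP028l2'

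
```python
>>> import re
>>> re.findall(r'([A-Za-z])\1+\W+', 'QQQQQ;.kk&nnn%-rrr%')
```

`\1` has to match the exact text group 1 already captured.
Walking the string: at [0:7] match 'QQQQQ;.', group 1 = 'Q'; at [7:10] match 'kk&', group 1 = 'k'; at [10:15] match 'nnn%-', group 1 = 'n'; at [15:19] match 'rrr%', group 1 = 'r'.
With a single group, `findall` returns only what that group captured — 4 items.

['Q', 'k', 'n', 'r']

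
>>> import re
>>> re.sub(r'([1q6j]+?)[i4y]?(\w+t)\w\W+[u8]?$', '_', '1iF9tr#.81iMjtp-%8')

'1iF9tr#.8_'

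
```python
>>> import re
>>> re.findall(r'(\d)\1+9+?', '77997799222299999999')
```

['7', '7', '2', '9']

`\1` is not a pattern — it's the concrete string captured by group 1, re-applied verbatim.
One capturing group, so `findall` returns just the captured substring from each match — 4 in all.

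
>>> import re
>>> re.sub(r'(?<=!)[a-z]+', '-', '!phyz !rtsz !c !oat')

'!- !- !- !-'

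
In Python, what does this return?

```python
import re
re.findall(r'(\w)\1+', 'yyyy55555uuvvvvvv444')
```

['y', '5', 'u', 'v', '4']

The backreference `\1` re-matches whatever the first group consumed, character for character.
With a single group, `findall` returns only what that group captured — 5 items.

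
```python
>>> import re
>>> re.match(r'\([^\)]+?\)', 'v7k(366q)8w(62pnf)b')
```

None

`re.match` only tries the pattern at the start of the string.
Here the string doesn't start with a match, so the call returns None.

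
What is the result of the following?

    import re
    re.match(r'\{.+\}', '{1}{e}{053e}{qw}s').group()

`re.match` won't scan ahead — the pattern has to work from the very first character.
The match spans [0:16] → '{1}{e}{053e}{qw}'.

'{1}{e}{053e}{qw}'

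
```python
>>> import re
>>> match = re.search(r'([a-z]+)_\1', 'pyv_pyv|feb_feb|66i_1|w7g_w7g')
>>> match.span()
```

(0, 7)

`\1` is not a pattern — it's the concrete string captured by group 1, re-applied verbatim.
`re.search` scans for the first position where the pattern succeeds.
The match spans [0:7] → 'pyv_pyv'.
Captured: group 1 = 'pyv'.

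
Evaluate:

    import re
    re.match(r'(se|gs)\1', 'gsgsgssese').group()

`re.match` won't scan ahead — the pattern has to work from the very first character.
The match spans [0:4] → 'gsgs'.

'gsgs'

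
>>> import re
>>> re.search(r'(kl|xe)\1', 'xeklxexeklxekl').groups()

The match spans [4:8] → 'xexe'.
Captured: group 1 = 'xe'.

('xe',)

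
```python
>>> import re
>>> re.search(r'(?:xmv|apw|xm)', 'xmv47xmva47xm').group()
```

'xmv'

Alternation tries branches left to right and keeps the first one that lets the overall match succeed at that position.
`re.search` scans for the first position where the pattern succeeds.
The match spans [0:3] → 'xmv'.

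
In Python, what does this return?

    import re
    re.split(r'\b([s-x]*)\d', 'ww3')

['', 'ww', '']

This matches a word boundary (`\b`, zero-width); then zero or more of a character in [s-x] (captured); then a digit.
Matches to split on: at [0:3] → 'ww3'.
`re.split` interleaves the captured-group text with the surrounding fragments.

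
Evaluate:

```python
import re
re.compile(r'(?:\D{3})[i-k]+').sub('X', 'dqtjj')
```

'X'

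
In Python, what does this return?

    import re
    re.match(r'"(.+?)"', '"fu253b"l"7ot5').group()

'"fu253b"'

The `?` after the quantifier makes it lazy — it takes as little as possible before letting the rest of the pattern try.
With `match`, the pattern is implicitly anchored at the beginning.
The match spans [0:8] → '"fu253b"'.
Captured: group 1 = 'fu253b'.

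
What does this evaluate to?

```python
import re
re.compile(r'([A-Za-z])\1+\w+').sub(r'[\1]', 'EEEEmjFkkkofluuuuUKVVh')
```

`\1` is not a pattern — it's the concrete string captured by group 1, re-applied verbatim.
Each match is replaced using the text its own group 1 captured.

'[E]'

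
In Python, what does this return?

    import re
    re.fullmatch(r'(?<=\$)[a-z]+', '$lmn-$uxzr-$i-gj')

Lookahead/lookbehind check context without consuming it, so the matched span excludes the asserted characters.
`fullmatch` succeeds only if the pattern covers the string from start to end.
Here the string isn't matched end-to-end, so the call returns None.

None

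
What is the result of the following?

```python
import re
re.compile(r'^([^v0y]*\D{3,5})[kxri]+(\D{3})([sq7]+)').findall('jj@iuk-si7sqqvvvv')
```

Pattern: anchored at the start of the string; then zero or more of any character except [v0y], then 3 to 5 of a non-digit (captured); then one or more of one of [kxri]; then exactly 3 of a non-digit (captured); then one or more of one of [sq7] (captured).
Matches: at [0:13] match 'jj@iuk-si7sqq', groups = ('jj@iu', '-si', '7sqq').
Multiple groups make `findall` return tuples — one 3-tuple for the one match.

[('jj@iu', '-si', '7sqq')]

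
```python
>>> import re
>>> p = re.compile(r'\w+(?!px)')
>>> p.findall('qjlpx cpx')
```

['qjlpx', 'cpx']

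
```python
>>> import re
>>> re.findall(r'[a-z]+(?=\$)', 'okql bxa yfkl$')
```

['yfkl']

The `(?=…)`/`(?<=…)` assertion just peeks at neighbouring text; it doesn't advance the match position.
Scanning left to right: at [9:13] → 'yfkl'.
`findall` yields the raw match text (1 of them) because the pattern has no groups.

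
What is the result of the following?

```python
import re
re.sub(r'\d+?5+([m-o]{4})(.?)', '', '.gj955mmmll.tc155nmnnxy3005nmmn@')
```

This matches one or more of a digit (lazy), then one or more of the literal '5'; then exactly 4 of a character in [m-o] (captured); then optionally any character (captured).
Each match is replaced by ''.

'.gj955mmmll.tcy'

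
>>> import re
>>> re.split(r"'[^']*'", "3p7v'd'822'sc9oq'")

['3p7v', '822', '']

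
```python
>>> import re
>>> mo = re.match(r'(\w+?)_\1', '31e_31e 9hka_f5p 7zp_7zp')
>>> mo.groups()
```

After group 1 captures some text, `\1` only succeeds where that same text appears again.
`re.match` won't scan ahead — the pattern has to work from the very first character.
The match spans [0:7] → '31e_31e'.
Captured: group 1 = '31e'.

('31e',)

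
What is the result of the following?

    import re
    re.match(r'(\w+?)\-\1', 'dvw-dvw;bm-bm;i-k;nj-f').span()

(0, 7)

`\1` has to match the exact text group 1 already captured.
`match` is anchored at position 0; if the pattern doesn't fit there, it returns None.
The match spans [0:7] → 'dvw-dvw'.
Captured: group 1 = 'dvw'.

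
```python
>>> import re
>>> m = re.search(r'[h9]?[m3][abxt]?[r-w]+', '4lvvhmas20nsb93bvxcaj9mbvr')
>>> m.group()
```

'hmas'

The pattern matches optionally one of [h9], then one of [m3], then optionally one of [abxt]; then one or more of a character in [r-w].
`re.search` scans for the first position where the pattern succeeds.
The match spans [4:8] → 'hmas'.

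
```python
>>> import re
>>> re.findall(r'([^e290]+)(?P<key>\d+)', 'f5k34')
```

This matches one or more of any character except [e290] (captured); then one or more of a digit (captured as 'key').
Scanning left to right: at [0:5] match 'f5k34', groups = ('f5k3', '4').
With 2 capturing groups, `findall` returns a 2-tuple per match.

[('f5k3', '4')]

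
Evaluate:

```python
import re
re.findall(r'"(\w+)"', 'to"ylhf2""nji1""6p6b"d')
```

Walking the string: at [2:9] match '"ylhf2"', group 1 = 'ylhf2'; at [9:15] match '"nji1"', group 1 = 'nji1'; at [15:21] match '"6p6b"', group 1 = '6p6b'.
`findall` collects group 1 from each match (3 total).

['ylhf2', 'nji1', '6p6b']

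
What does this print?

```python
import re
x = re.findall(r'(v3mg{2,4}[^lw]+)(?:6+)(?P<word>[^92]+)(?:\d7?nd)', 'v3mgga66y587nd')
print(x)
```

The pattern matches the literal 'v3m', then 2 to 4 of a literal 'g', then one or more of any character except [lw] (captured); then one or more of a literal '6' (non-capturing group); then one or more of any character except [92] (captured as 'word'); then a digit, then optionally the literal '7', then the literal 'nd' (non-capturing group).
Scanning left to right: at [0:14] match 'v3mgga66y587nd', groups = ('v3mgga6', 'y58').
2 groups means the one result is a tuple of 2 captured strings — 1 here.

[('v3mgga6', 'y58')]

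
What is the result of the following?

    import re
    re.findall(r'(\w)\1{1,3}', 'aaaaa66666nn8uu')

`\1` is not a pattern — it's the concrete string captured by group 1, re-applied verbatim.
Matches: at [0:4] match 'aaaa', group 1 = 'a'; at [5:9] match '6666', group 1 = '6'; at [10:12] match 'nn', group 1 = 'n'; at [13:15] match 'uu', group 1 = 'u'.
With a single group, `findall` returns only what that group captured — 4 items.

['a', '6', 'n', 'u']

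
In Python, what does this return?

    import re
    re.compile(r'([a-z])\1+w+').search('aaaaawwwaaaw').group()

'aaaaawww'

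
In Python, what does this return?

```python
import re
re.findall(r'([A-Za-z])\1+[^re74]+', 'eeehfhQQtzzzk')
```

['e']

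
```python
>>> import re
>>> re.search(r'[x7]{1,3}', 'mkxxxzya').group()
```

The match spans [2:5] → 'xxx'.

'xxx'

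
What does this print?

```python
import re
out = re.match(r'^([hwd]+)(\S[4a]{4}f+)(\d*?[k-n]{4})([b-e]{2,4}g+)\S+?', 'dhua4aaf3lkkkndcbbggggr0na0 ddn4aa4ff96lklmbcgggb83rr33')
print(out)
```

None

`re.match` won't scan ahead — the pattern has to work from the very first character.
Here the pattern fails at index 0, so the call returns None.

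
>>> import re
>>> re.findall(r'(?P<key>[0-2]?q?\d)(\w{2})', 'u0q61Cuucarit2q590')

Pattern: optionally a character in [0-2], then optionally the literal 'q', then a digit (captured as 'key'); then exactly 2 of a word character (captured).
Walking the string: at [1:6] match '0q61C', groups = ('0q6', '1C'); at [13:18] match '2q590', groups = ('2q5', '90').
`findall` packs the 2 group values into a tuple for every match.

[('0q6', '1C'), ('2q5', '90')]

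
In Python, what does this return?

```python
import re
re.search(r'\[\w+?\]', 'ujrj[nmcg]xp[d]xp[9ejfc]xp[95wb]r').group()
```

'[nmcg]'

`search` walks the string left to right and returns the first match it finds.
The match spans [4:10] → '[nmcg]'.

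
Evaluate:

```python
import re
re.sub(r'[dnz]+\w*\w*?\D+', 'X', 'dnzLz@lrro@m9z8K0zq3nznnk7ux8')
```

'X9X8'

Every occurrence is swapped for 'X'.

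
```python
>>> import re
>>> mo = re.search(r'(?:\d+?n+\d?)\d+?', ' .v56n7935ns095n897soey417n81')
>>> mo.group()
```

'56n79'

The pattern matches one or more of a digit (lazy), then one or more of the literal 'n', then optionally a digit (non-capturing group); then one or more of a digit (lazy).
`search` walks the string left to right and returns the first match it finds.
The match spans [3:8] → '56n79'.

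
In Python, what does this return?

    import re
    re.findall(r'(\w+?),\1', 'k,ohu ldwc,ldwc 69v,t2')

`\1` is not a pattern — it's the concrete string captured by group 1, re-applied verbatim.
Matches: at [6:15] match 'ldwc,ldwc', group 1 = 'ldwc'.
Because there's exactly one group, `findall` drops the full match and keeps group 1 from the one hit.

['ldwc']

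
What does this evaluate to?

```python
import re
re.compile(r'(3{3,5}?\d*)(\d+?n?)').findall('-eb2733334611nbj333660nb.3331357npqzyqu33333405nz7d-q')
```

[('3333461', '1n'), ('33366', '0n'), ('333135', '7n'), ('3333340', '5n')]

The pattern matches 3 to 5 of the literal '3' (lazy), then zero or more of a digit (captured); then one or more of a digit (lazy), then optionally a literal 'n' (captured).
With 2 capturing groups, `findall` returns a 2-tuple per match.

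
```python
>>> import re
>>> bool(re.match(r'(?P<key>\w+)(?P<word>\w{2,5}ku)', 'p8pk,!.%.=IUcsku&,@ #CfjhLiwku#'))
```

With `match`, the pattern is implicitly anchored at the beginning.
Here position 0 doesn't satisfy it, so the call returns None, and `bool(None)` is False.

False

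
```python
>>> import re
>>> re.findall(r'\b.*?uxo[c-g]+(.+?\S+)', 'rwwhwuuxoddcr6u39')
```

`findall` collects group 1 from the one match (1 total).

['r6u39']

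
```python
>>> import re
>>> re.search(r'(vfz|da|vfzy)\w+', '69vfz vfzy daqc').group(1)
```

Unlike `match`, `search` isn't anchored — it looks for the pattern anywhere in the string.
The match spans [6:10] → 'vfzy'.
Captured: group 1 = 'vfz'.

'vfz'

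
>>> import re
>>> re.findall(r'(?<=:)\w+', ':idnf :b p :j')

The lookaround is zero-width — it requires the adjacent text to match without consuming it, so the asserted text isn't part of the match.
No capturing groups, so `findall` returns the 3 full match strings.

['idnf', 'b', 'j']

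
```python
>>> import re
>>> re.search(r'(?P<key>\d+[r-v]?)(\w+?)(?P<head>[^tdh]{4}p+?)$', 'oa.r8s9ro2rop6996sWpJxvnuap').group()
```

This matches one or more of a digit, then optionally a character in [r-v] (captured as 'key'); then one or more of a word character (lazy) (captured); then exactly 4 of any character except [tdh], then one or more of the literal 'p' (lazy) (captured as 'head'); then anchored at the end.
Unlike `match`, `search` isn't anchored — it looks for the pattern anywhere in the string.
The match spans [4:27] → '8s9ro2rop6996sWpJxvnuap'.
Captured: group 1 = '8s', group 2 = '9ro2rop6996sWpJx', group 3 = 'vnuap'.

'8s9ro2rop6996sWpJxvnuap'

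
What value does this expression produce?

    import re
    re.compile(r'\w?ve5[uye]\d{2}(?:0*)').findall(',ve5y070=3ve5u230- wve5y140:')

Since nothing is captured, `findall` lists the 3 matched substrings directly.

['ve5y070', '3ve5u230', 'wve5y140']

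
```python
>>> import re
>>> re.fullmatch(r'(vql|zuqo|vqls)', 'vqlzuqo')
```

None

For `fullmatch`, every character of the input must be accounted for by the pattern.
Here the string isn't matched end-to-end, so the call returns None.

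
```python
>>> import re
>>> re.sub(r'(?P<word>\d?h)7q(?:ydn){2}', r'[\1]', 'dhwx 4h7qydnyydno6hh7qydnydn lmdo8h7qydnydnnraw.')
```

'dhwx 4h7qydnyydno6h[h] lmdo[8h]nraw.'

`\1` in the replacement pulls in group 1's text for each match.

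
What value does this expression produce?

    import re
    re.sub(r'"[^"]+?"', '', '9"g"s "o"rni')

Matches: at [1:4] → '"g"'; at [6:9] → '"o"'.
Each match is replaced by ''.

'9s rni'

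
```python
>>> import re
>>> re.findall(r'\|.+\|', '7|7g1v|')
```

['|7g1v|']

Scanning left to right: at [1:7] → '|7g1v|'.
No capturing groups, so `findall` returns the 1 full match string.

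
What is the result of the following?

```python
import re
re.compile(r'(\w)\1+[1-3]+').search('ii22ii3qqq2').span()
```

`\1` has to match the exact text group 1 already captured.
`re.search` scans for the first position where the pattern succeeds.
The match spans [0:4] → 'ii22'.
Captured: group 1 = 'i'.

(0, 4)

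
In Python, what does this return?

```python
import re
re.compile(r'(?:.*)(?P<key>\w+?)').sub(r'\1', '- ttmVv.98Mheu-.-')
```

`\1` in the replacement pulls in group 1's text for each match.

'u-.-'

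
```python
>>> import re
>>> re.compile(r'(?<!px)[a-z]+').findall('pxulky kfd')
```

['pxulky', 'kfd']

Because the assertion is negative and zero-width, positions next to the forbidden text are skipped.
Scanning left to right: at [0:6] → 'pxulky'; at [7:10] → 'kfd'.
Since nothing is captured, `findall` lists the 2 matched substrings directly.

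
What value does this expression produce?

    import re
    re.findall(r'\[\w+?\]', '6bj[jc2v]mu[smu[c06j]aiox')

['[jc2v]', '[c06j]']

Scanning left to right: at [3:9] → '[jc2v]'; at [15:21] → '[c06j]'.
`findall` yields the raw match text (2 of them) because the pattern has no groups.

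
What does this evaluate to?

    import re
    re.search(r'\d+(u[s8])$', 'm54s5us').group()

'5us'

Pattern: one or more of a digit; then a literal 'u', then one of [s8] (captured); then anchored at the end.
Unlike `match`, `search` isn't anchored — it looks for the pattern anywhere in the string.
The match spans [4:7] → '5us'.
Captured: group 1 = 'us'.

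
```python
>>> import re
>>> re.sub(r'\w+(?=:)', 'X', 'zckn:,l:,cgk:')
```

Because the assertion is zero-width, the text it checks is not consumed and won't appear in the result.
Every occurrence is swapped for 'X'.

'X:,X:,X:'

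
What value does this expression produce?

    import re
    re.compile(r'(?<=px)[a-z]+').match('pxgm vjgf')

None

With `match`, the pattern is implicitly anchored at the beginning.
Here position 0 doesn't satisfy it, so the call returns None.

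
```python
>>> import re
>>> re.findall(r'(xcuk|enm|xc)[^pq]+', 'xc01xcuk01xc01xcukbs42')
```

['xc']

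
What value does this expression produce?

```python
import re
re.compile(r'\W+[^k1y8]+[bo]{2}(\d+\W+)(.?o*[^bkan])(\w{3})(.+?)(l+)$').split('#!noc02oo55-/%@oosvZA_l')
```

This matches one or more of a non-word character, then one or more of any character except [k1y8], then exactly 2 of one of [bo]; then one or more of a digit, then one or more of a non-word character (captured); then optionally any character, then zero or more of the literal 'o', then any character except [bkan] (captured); then exactly 3 of a word character (captured); then one or more of any character (lazy) (captured); then one or more of a literal 'l' (captured); then anchored at the end.
Matches to split on: at [0:23] → '#!noc02oo55-/%@oosvZA_l'.
Because the pattern has a capturing group, `split` also inserts each captured text between the pieces.

['', '55-/%@', 'oos', 'vZA', '_', 'l', '']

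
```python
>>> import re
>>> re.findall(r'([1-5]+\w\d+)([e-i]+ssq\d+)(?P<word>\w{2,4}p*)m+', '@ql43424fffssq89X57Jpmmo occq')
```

[('43424', 'fffssq89', 'X57Jp')]

Pattern: one or more of a character in [1-5], then a word character, then one or more of a digit (captured); then one or more of a character in [e-i], then the literal 'ssq', then one or more of a digit (captured); then 2 to 4 of a word character, then zero or more of the literal 'p' (captured as 'word'); then one or more of a literal 'm'.
With 3 capturing groups, `findall` returns a 3-tuple per match.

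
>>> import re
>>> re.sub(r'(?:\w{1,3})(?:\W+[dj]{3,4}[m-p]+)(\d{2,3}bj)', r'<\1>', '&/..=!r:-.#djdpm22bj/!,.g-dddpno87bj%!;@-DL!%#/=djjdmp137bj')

This matches 1 to 3 of a word character (non-capturing group); then one or more of a non-word character, then 3 to 4 of one of [dj], then one or more of a character in [m-p] (non-capturing group); then 2 to 3 of a digit, then the literal 'bj' (captured).
Matches: at [6:20] → 'r:-.#djdpm22bj'; at [24:36] → 'g-dddpno87bj'; at [41:59] → 'DL!%#/=djjdmp137bj'.
Each match is replaced using the text its own group 1 captured.

'&/..=!<22bj>/!,.<87bj>%!;@-<137bj>'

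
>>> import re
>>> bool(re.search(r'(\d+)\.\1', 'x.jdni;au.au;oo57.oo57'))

False

The backreference `\1` re-matches whatever the first group consumed, character for character.
Here no position works, so the call returns None, and `bool(None)` is False.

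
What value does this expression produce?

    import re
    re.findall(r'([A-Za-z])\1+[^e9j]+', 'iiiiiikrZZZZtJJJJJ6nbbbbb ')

The backreference `\1` re-matches whatever the first group consumed, character for character.
Scanning left to right: at [0:26] match 'iiiiiikrZZZZtJJJJJ6nbbbbb ', group 1 = 'i'.
With a single group, `findall` returns only what that group captured — 1 item.

['i']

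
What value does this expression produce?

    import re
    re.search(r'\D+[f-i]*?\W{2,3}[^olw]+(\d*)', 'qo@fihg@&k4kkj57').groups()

The pattern matches one or more of a non-digit, then zero or more of a character in [f-i] (lazy); then 2 to 3 of a non-word character, then one or more of any character except [olw]; then zero or more of a digit (captured).
`re.search` tries every starting position until one works.
The match spans [0:16] → 'qo@fihg@&k4kkj57'.
Captured: group 1 = ''.

('',)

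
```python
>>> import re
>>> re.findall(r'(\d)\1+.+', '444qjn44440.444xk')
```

['4']

After group 1 captures some text, `\1` only succeeds where that same text appears again.
`findall` collects group 1 from the one match (1 total).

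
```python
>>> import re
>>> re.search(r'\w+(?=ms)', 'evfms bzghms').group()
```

The lookaround is zero-width — it requires the adjacent text to match without consuming it, so the asserted text isn't part of the match.
Unlike `match`, `search` isn't anchored — it looks for the pattern anywhere in the string.
The match spans [0:3] → 'evf'.

'evf'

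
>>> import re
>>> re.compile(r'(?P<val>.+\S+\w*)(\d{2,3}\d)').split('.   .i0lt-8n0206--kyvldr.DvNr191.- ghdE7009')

['', '.   .i0lt-8n0206--kyvldr.DvNr191.- ghdE7', '009', '']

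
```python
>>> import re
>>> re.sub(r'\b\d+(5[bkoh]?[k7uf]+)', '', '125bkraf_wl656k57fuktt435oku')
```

Each match is replaced by ''.

'raf_wl656k57fuktt435oku'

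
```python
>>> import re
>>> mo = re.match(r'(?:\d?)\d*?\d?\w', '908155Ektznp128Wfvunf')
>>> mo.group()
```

'908'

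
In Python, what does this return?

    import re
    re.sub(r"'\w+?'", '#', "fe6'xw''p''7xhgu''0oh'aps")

Matches: at [3:7] → "'xw'"; at [7:10] → "'p'"; at [10:17] → "'7xhgu'"; at [17:22] → "'0oh'".
Each match is replaced by '#'.

'fe6####aps'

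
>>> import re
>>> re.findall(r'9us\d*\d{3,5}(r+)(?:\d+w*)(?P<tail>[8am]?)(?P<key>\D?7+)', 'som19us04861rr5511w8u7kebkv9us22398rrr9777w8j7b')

The pattern matches the literal '9us', then zero or more of a digit, then 3 to 5 of a digit; then one or more of a literal 'r' (captured); then one or more of a digit, then zero or more of the literal 'w' (non-capturing group); then optionally one of [8am] (captured as 'tail'); then optionally a non-digit, then one or more of the literal '7' (captured as 'key').
3 groups means each result is a tuple of 3 captured strings — 2 here.

[('rr', '8', 'u7'), ('rrr', '8', 'j7')]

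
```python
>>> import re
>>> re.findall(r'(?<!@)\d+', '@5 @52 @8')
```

Because the assertion is negative and zero-width, positions next to the forbidden text are skipped.
Scanning left to right: at [5:6] → '2'.
Since nothing is captured, `findall` lists the 1 matched substring directly.

['2']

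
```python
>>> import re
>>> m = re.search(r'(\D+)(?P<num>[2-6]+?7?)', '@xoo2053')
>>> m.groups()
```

('@xoo', '2')

This matches one or more of a non-digit (captured); then one or more of a character in [2-6] (lazy), then optionally a literal '7' (captured as 'num').
`search` walks the string left to right and returns the first match it finds.
The match spans [0:5] → '@xoo2'.
Captured: group 1 = '@xoo', group 2 = '2'.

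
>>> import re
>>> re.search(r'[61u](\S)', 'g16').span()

The pattern matches one of [61u]; then a non-whitespace character (captured).
The match spans [1:3] → '16'.

(1, 3)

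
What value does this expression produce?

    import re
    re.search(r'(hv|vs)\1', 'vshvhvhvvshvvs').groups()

('hv',)

The match spans [2:6] → 'hvhv'.
Captured: group 1 = 'hv'.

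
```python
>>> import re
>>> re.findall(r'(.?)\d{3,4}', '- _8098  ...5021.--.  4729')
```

['_', '.', ' ']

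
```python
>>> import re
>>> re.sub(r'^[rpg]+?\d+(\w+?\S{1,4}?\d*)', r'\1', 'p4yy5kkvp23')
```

'yy5kkvp23'

`\1` in the replacement pulls in group 1's text for each match.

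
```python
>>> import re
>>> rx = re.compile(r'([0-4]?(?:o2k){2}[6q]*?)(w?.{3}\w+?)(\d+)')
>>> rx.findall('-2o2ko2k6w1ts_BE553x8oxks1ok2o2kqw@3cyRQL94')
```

[('2o2ko2k', '6w1ts_BE', '553')]

The `?` after the quantifier makes it lazy — it takes as little as possible before letting the rest of the pattern try.
3 groups means the one result is a tuple of 3 captured strings — 1 here.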